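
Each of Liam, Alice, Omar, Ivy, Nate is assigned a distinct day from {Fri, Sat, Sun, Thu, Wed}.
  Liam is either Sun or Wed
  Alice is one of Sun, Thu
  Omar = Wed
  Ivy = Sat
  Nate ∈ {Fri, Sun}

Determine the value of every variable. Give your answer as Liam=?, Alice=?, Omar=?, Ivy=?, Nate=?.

Liam=Sun, Alice=Thu, Omar=Wed, Ivy=Sat, Nate=Fri

Omar has just one choice, so Omar = Wed. Strike Wed from Liam.
Ivy's domain is down to {Sat}, so Ivy = Sat.
Liam's domain is down to {Sun}, so Liam = Sun. So Alice, Nate can't be Sun.
That leaves Alice = Thu.
That leaves Nate = Fri.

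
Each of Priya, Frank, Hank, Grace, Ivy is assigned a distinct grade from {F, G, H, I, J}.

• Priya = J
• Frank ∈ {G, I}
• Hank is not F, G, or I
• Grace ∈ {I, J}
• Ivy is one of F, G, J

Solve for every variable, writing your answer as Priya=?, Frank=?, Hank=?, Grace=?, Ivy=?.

Priya's domain is down to {J}, so Priya = J. Remove J from Hank, Grace, Ivy.
Hank must be H (only option left).
That leaves Grace = I. Remove I from Frank.
Frank must be G (only option left). Eliminate G elsewhere: Ivy.
Ivy has just one choice, so Ivy = F.

Priya=J, Frank=G, Hank=H, Grace=I, Ivy=F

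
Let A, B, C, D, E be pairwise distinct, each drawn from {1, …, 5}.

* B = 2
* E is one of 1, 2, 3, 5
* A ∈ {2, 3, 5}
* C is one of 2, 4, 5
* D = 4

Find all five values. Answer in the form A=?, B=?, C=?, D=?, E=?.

B's domain is down to {2}, so B = 2. So A, C, E can't be 2.
D has just one choice, so D = 4. Eliminate 4 elsewhere: C.
That leaves C = 5. Strike 5 from A, E.
A's domain is down to {3}, so A = 3. Strike 3 from E.
That leaves E = 1.

A=3, B=2, C=5, D=4, E=1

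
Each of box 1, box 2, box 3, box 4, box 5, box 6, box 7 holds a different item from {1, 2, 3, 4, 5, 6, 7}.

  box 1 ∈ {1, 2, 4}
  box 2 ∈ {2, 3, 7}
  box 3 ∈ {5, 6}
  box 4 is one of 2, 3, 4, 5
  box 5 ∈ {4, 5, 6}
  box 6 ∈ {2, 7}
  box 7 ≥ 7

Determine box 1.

box 7 must be 7 (only option left). Strike 7 from box 2, box 6.
box 6 must be 2 (only option left). Eliminate 2 elsewhere: box 1, box 2, box 4.
box 2 must be 3 (only option left). Remove 3 from box 4.
The 4 still-open variables draw from only 4 values {1, 4, 5, 6}, so each is used; only box 1 can be 1, hence box 1 = 1.

1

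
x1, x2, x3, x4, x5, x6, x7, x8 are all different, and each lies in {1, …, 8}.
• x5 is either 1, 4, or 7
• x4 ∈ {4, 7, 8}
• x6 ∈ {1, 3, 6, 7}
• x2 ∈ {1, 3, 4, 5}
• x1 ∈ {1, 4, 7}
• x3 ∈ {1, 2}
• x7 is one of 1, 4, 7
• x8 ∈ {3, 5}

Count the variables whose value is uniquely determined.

3

The 8 variables draw from only 8 values {1, 2, 3, 4, 5, 6, 7, 8}, so each is used; only x3 can be 2, hence x3 = 2.
The 7 still-open variables together cover exactly {1, 3, 4, 5, 6, 7, 8} — 7 values for 7 variables — and 6 appears only in x6's list, so x6 = 6.
The 6 still-open variables draw from only 6 values {1, 3, 4, 5, 7, 8}, so each is used; only x4 can be 8, hence x4 = 8.
The 3 variables x1, x5, x7 are confined to {1, 4, 7}, which locks those values in; drop them from x2.
Determined: x3=2, x4=8, x6=6. The other variables each still have more than one consistent value. That makes 3.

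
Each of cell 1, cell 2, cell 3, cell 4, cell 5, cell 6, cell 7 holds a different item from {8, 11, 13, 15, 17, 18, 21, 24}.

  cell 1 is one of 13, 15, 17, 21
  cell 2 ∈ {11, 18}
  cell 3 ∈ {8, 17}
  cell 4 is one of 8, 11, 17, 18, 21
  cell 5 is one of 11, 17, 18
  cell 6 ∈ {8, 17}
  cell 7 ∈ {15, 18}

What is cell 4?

21

The 7 variables together cover exactly {8, 11, 13, 15, 17, 18, 21} — 7 values for 7 variables — and 13 appears only in cell 1's list, so cell 1 = 13.
Among the 6 still-open variables, 15 fits only cell 7 (and all 6 values in {8, 11, 15, 17, 18, 21} must be used), so cell 7 = 15.
The 5 still-open variables draw from only 5 values {8, 11, 17, 18, 21}, so each is used; only cell 4 can be 21, hence cell 4 = 21.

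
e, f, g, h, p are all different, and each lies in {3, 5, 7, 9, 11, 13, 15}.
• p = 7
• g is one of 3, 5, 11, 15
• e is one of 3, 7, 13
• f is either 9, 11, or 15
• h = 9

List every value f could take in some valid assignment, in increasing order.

h's domain is down to {9}, so h = 9. Strike 9 from f.
p has just one choice, so p = 7. So e can't be 7.
No further eliminations apply; f can still be any of 11, 15.

11, 15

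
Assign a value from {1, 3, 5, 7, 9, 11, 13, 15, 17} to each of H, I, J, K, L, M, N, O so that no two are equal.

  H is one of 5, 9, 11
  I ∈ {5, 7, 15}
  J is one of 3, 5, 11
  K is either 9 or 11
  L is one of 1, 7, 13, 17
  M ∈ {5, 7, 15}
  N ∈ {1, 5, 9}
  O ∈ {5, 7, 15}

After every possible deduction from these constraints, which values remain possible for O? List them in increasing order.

The 3 variables I, M, O are confined to {5, 7, 15}, which locks those values in; drop them from H, J, L, N.
H and K between them cover only {9, 11} — a naked pair. Remove those values from J, N.
J has just one choice, so J = 3.
N has just one choice, so N = 1. So L can't be 1.
No further eliminations apply; O can still be any of 5, 7, 15.

5, 7, 15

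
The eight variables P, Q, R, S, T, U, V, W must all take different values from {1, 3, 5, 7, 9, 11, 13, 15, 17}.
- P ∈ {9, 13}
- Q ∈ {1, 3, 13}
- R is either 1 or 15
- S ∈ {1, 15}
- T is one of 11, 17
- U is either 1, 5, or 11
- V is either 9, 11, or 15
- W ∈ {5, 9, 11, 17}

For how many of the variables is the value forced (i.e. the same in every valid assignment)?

2

The 8 variables together cover exactly {1, 3, 5, 9, 11, 13, 15, 17} — 8 values for 8 variables — and 3 appears only in Q's list, so Q = 3.
The 7 still-open variables draw from only 7 values {1, 5, 9, 11, 13, 15, 17}, so each is used; only P can be 13, hence P = 13.
R and S between them cover only {1, 15} — a naked pair. Remove those values from U, V.
Determined: P=13, Q=3. The other variables each still have more than one consistent value. That makes 2.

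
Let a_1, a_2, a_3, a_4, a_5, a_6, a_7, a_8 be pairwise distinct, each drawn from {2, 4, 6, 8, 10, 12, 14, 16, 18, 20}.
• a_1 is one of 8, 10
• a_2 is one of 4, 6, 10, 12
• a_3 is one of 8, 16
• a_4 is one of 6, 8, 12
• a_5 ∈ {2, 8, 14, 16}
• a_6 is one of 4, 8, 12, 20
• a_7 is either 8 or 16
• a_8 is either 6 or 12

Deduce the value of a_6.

20

The 2 variables a_3 and a_7 are confined to {8, 16}, which locks those values in; drop them from a_1, a_4, a_5, a_6.
a_1 must be 10 (only option left). Eliminate 10 elsewhere: a_2.
The 2 variables a_4 and a_8 are confined to {6, 12}, which locks those values in; drop them from a_2, a_6.
a_2 has just one choice, so a_2 = 4. So a_6 can't be 4.
So a_6 = 20.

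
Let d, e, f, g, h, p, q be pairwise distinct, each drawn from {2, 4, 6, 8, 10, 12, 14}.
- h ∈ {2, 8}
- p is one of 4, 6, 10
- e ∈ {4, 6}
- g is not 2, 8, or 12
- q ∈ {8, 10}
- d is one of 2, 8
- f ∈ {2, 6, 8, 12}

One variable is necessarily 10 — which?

q

The 7 variables draw from only 7 values {2, 4, 6, 8, 10, 12, 14}, so each is used; only f can be 12, hence f = 12.
Among the 6 still-open variables, 14 fits only g (and all 6 values in {2, 4, 6, 8, 10, 14} must be used), so g = 14.
d and h share exactly the 2 values {2, 8}; by pigeonhole those values go to them, so strike 2, 8 from q.
So 10 goes to q.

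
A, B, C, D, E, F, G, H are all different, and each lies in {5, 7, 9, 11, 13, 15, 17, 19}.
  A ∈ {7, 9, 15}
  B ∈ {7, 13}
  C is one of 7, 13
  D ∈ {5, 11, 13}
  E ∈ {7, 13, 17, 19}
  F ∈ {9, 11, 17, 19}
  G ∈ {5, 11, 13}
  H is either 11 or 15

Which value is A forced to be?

9

The 2 variables B and C are confined to {7, 13}, which locks those values in; drop them from A, D, E, G.
The 2 variables D and G are confined to {5, 11}, which locks those values in; drop them from F, H.
That leaves H = 15. Remove 15 from A.
So A = 9.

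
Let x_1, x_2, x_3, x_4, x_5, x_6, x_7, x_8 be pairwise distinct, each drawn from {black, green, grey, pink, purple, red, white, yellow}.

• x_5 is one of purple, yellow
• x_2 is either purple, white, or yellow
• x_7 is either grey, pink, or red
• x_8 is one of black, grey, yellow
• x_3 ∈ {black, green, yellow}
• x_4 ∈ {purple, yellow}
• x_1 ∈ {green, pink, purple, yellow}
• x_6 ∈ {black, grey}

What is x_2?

white

The 8 variables together cover exactly {black, green, grey, pink, purple, red, white, yellow} — 8 values for 8 variables — and red appears only in x_7's list, so x_7 = red.
The 7 still-open variables together cover exactly {black, green, grey, pink, purple, white, yellow} — 7 values for 7 variables — and pink appears only in x_1's list, so x_1 = pink.
The 6 still-open variables together cover exactly {black, green, grey, purple, white, yellow} — 6 values for 6 variables — and green appears only in x_3's list, so x_3 = green.
The 5 still-open variables together cover exactly {black, grey, purple, white, yellow} — 5 values for 5 variables — and white appears only in x_2's list, so x_2 = white.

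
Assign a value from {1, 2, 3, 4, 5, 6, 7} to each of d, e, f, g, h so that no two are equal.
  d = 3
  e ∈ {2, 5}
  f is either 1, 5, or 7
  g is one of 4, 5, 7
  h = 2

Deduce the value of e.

5

d has just one choice, so d = 3.
h must be 2 (only option left). Strike 2 from e.
So e = 5.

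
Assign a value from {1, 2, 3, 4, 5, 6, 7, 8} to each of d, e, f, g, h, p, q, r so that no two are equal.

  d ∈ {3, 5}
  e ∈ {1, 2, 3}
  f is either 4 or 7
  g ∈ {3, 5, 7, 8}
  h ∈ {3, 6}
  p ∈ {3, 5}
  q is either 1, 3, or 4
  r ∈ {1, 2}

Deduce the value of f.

7

The 8 variables draw from only 8 values {1, 2, 3, 4, 5, 6, 7, 8}, so each is used; only h can be 6, hence h = 6.
Among the 7 still-open variables, 8 fits only g (and all 7 values in {1, 2, 3, 4, 5, 7, 8} must be used), so g = 8.
The 6 still-open variables together cover exactly {1, 2, 3, 4, 5, 7} — 6 values for 6 variables — and 7 appears only in f's list, so f = 7.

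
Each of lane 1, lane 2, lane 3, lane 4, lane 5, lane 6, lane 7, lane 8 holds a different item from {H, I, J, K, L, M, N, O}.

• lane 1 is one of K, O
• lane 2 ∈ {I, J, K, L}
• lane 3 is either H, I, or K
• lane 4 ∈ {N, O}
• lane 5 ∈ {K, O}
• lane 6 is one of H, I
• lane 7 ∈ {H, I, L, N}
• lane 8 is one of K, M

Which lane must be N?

lane 4

The 8 variables draw from only 8 values {H, I, J, K, L, M, N, O}, so each is used; only lane 2 can be J, hence lane 2 = J.
The 7 still-open variables together cover exactly {H, I, K, L, M, N, O} — 7 values for 7 variables — and L appears only in lane 7's list, so lane 7 = L.
Among the 6 still-open variables, M fits only lane 8 (and all 6 values in {H, I, K, M, N, O} must be used), so lane 8 = M.
Among the 5 still-open variables, N fits only lane 4 (and all 5 values in {H, I, K, N, O} must be used), so lane 4 = N.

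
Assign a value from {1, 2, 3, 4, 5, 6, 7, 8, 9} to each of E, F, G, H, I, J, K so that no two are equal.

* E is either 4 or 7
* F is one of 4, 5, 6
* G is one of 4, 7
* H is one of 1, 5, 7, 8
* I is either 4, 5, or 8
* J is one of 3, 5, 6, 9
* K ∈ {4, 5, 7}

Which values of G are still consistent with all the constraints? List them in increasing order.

4, 7

E and G between them cover only {4, 7} — a naked pair. Remove those values from F, H, I, K.
That leaves K = 5. Remove 5 from F, H, I, J.
That leaves F = 6. Strike 6 from J.
That leaves I = 8. So H can't be 8.
H's domain is down to {1}, so H = 1.
No further eliminations apply; G can still be any of 4, 7.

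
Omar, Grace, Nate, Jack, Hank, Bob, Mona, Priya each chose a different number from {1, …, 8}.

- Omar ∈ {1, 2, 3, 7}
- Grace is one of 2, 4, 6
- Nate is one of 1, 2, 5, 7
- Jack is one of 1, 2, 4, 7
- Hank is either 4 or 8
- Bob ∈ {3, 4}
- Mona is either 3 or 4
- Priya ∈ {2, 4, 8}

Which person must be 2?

The 8 variables together cover exactly {1, 2, 3, 4, 5, 6, 7, 8} — 8 values for 8 variables — and 5 appears only in Nate's list, so Nate = 5.
The 7 still-open variables draw from only 7 values {1, 2, 3, 4, 6, 7, 8}, so each is used; only Grace can be 6, hence Grace = 6.
The 2 variables Bob and Mona are confined to {3, 4}, which locks those values in; drop them from Omar, Jack, Hank, Priya.
Hank's domain is down to {8}, so Hank = 8. Eliminate 8 elsewhere: Priya.
So 2 goes to Priya.

Priya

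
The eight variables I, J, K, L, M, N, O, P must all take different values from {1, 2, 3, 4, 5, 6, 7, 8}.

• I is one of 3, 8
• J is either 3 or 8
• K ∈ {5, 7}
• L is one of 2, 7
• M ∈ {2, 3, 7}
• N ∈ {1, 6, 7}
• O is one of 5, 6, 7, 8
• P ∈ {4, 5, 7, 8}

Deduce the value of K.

5

The 8 variables together cover exactly {1, 2, 3, 4, 5, 6, 7, 8} — 8 values for 8 variables — and 1 appears only in N's list, so N = 1.
Among the 7 still-open variables, 4 fits only P (and all 7 values in {2, 3, 4, 5, 6, 7, 8} must be used), so P = 4.
The 6 still-open variables draw from only 6 values {2, 3, 5, 6, 7, 8}, so each is used; only O can be 6, hence O = 6.
Among the 5 still-open variables, 5 fits only K (and all 5 values in {2, 3, 5, 7, 8} must be used), so K = 5.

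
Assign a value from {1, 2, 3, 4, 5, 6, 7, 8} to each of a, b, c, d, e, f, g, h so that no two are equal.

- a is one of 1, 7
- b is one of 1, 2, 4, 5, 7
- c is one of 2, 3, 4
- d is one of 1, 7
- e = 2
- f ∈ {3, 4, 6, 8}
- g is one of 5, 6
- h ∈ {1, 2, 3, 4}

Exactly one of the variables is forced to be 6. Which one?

g

e's domain is down to {2}, so e = 2. Remove 2 from b, c, h.
Among the 7 still-open variables, 8 fits only f (and all 7 values in {1, 3, 4, 5, 6, 7, 8} must be used), so f = 8.
Among the 6 still-open variables, 6 fits only g (and all 6 values in {1, 3, 4, 5, 6, 7} must be used), so g = 6.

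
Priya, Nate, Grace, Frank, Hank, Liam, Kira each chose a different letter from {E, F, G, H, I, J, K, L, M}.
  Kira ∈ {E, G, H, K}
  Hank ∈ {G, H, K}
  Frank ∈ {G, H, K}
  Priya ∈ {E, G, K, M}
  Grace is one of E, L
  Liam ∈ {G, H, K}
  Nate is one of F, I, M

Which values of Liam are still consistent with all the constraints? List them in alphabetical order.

The 3 variables Frank, Hank, Liam are confined to {G, H, K}, which locks those values in; drop them from Priya, Kira.
Kira has just one choice, so Kira = E. Strike E from Priya, Grace.
Priya must be M (only option left). Remove M from Nate.
Grace has just one choice, so Grace = L.
No further eliminations apply; Liam can still be any of G, H, K.

G, H, K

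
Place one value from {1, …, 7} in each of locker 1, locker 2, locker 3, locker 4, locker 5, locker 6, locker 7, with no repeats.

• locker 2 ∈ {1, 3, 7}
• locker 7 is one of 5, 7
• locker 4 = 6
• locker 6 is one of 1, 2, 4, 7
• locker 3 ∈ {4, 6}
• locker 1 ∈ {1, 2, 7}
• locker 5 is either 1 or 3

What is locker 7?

locker 4's domain is down to {6}, so locker 4 = 6. So locker 3 can't be 6.
locker 3 has just one choice, so locker 3 = 4. So locker 6 can't be 4.
Among the 5 still-open variables, 5 fits only locker 7 (and all 5 values in {1, 2, 3, 5, 7} must be used), so locker 7 = 5.

5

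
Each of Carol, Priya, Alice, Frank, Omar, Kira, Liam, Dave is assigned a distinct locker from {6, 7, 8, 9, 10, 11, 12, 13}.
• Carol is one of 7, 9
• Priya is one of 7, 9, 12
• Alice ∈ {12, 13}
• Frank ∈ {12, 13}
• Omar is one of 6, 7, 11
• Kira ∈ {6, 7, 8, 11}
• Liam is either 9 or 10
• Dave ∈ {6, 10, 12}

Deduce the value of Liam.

The 8 variables together cover exactly {6, 7, 8, 9, 10, 11, 12, 13} — 8 values for 8 variables — and 8 appears only in Kira's list, so Kira = 8.
Among the 7 still-open variables, 11 fits only Omar (and all 7 values in {6, 7, 9, 10, 11, 12, 13} must be used), so Omar = 11.
The 6 still-open variables together cover exactly {6, 7, 9, 10, 12, 13} — 6 values for 6 variables — and 6 appears only in Dave's list, so Dave = 6.
The 5 still-open variables together cover exactly {7, 9, 10, 12, 13} — 5 values for 5 variables — and 10 appears only in Liam's list, so Liam = 10.

10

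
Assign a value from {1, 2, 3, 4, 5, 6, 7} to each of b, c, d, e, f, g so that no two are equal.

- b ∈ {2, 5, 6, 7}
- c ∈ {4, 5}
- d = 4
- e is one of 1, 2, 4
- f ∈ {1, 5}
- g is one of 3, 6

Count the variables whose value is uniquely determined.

d must be 4 (only option left). Strike 4 from c, e.
c's domain is down to {5}, so c = 5. Eliminate 5 elsewhere: b, f.
f has just one choice, so f = 1. So e can't be 1.
That leaves e = 2. Strike 2 from b.
Determined: c=5, d=4, e=2, f=1. The other variables each still have more than one consistent value. That makes 4.

4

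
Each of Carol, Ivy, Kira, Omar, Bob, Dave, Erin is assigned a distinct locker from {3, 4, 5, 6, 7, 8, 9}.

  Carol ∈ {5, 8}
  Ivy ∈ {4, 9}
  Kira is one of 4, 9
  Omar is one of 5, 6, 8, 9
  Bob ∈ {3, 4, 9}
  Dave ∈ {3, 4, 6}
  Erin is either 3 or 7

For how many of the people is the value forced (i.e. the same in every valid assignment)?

3

Among the 7 variables, 7 fits only Erin (and all 7 values in {3, 4, 5, 6, 7, 8, 9} must be used), so Erin = 7.
Ivy and Kira between them cover only {4, 9} — a naked pair. Remove those values from Omar, Bob, Dave.
Bob must be 3 (only option left). Remove 3 from Dave.
Dave's domain is down to {6}, so Dave = 6. Eliminate 6 elsewhere: Omar.
Determined: Bob=3, Dave=6, Erin=7. The other people each still have more than one consistent value. That makes 3.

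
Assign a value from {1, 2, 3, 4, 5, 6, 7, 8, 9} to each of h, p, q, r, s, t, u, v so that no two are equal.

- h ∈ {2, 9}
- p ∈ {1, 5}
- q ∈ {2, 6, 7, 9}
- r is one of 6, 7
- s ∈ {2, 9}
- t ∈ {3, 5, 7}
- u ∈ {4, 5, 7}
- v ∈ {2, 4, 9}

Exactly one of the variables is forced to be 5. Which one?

Among the 8 variables, 1 fits only p (and all 8 values in {1, 2, 3, 4, 5, 6, 7, 9} must be used), so p = 1.
The 7 still-open variables draw from only 7 values {2, 3, 4, 5, 6, 7, 9}, so each is used; only t can be 3, hence t = 3.
The 6 still-open variables together cover exactly {2, 4, 5, 6, 7, 9} — 6 values for 6 variables — and 5 appears only in u's list, so u = 5.

u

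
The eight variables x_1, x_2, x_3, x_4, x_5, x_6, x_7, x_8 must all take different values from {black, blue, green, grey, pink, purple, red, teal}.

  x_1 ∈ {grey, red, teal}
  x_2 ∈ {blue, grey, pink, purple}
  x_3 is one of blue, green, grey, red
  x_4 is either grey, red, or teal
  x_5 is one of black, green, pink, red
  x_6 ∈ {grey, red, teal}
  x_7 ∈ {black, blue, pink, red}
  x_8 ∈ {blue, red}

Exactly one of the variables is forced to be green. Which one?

The 8 variables draw from only 8 values {black, blue, green, grey, pink, purple, red, teal}, so each is used; only x_2 can be purple, hence x_2 = purple.
x_1, x_4, x_6 share exactly the 3 values {grey, red, teal}; by pigeonhole those values go to them, so strike grey, red, teal from x_3, x_5, x_7, x_8.
x_8 must be blue (only option left). Remove blue from x_3, x_7.
So green goes to x_3.

x_3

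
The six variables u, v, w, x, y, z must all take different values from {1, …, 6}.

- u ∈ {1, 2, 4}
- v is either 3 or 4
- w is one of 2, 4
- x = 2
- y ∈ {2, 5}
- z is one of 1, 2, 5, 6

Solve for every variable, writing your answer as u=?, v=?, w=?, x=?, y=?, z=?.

u=1, v=3, w=4, x=2, y=5, z=6

x has just one choice, so x = 2. Remove 2 from u, w, y, z.
y's domain is down to {5}, so y = 5. Eliminate 5 elsewhere: z.
That leaves w = 4. Eliminate 4 elsewhere: u, v.
u's domain is down to {1}, so u = 1. Remove 1 from z.
v must be 3 (only option left).
z's domain is down to {6}, so z = 6.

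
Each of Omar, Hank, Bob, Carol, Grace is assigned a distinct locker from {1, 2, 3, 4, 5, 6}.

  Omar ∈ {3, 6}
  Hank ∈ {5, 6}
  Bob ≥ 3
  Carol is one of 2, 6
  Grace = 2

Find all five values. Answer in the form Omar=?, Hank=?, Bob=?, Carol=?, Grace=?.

Omar=3, Hank=5, Bob=4, Carol=6, Grace=2

Grace must be 2 (only option left). Eliminate 2 elsewhere: Carol.
Carol's domain is down to {6}, so Carol = 6. So Omar, Hank, Bob can't be 6.
Omar has just one choice, so Omar = 3. Eliminate 3 elsewhere: Bob.
Hank's domain is down to {5}, so Hank = 5. Remove 5 from Bob.
Bob must be 4 (only option left).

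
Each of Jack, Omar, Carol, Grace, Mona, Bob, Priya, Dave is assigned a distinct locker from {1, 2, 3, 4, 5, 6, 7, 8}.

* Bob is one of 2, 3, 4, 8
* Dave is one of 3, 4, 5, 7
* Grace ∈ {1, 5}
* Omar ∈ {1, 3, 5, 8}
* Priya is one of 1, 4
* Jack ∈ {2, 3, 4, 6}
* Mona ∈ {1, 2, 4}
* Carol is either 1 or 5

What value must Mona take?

2

Among the 8 variables, 6 fits only Jack (and all 8 values in {1, 2, 3, 4, 5, 6, 7, 8} must be used), so Jack = 6.
The 7 still-open variables draw from only 7 values {1, 2, 3, 4, 5, 7, 8}, so each is used; only Dave can be 7, hence Dave = 7.
Carol and Grace share exactly the 2 values {1, 5}; by pigeonhole those values go to them, so strike 1, 5 from Omar, Mona, Priya.
Priya's domain is down to {4}, so Priya = 4. Remove 4 from Mona, Bob.
So Mona = 2.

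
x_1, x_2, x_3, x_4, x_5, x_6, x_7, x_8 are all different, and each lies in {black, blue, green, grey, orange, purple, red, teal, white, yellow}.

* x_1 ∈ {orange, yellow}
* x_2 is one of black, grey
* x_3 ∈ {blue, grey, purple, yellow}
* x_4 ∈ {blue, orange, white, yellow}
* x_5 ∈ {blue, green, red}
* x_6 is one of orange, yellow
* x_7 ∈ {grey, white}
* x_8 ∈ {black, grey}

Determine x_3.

The 2 variables x_1 and x_6 are confined to {orange, yellow}, which locks those values in; drop them from x_3, x_4.
x_2 and x_8 share exactly the 2 values {black, grey}; by pigeonhole those values go to them, so strike black, grey from x_3, x_7.
x_7's domain is down to {white}, so x_7 = white. So x_4 can't be white.
x_4's domain is down to {blue}, so x_4 = blue. Remove blue from x_3, x_5.
So x_3 = purple.

purple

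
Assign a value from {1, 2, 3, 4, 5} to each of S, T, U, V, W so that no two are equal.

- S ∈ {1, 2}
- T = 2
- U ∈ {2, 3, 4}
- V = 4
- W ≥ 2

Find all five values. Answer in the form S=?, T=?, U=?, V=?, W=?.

S=1, T=2, U=3, V=4, W=5

T has just one choice, so T = 2. Remove 2 from S, U, W.
That leaves V = 4. Eliminate 4 elsewhere: U, W.
S must be 1 (only option left).
U's domain is down to {3}, so U = 3. Eliminate 3 elsewhere: W.
W must be 5 (only option left).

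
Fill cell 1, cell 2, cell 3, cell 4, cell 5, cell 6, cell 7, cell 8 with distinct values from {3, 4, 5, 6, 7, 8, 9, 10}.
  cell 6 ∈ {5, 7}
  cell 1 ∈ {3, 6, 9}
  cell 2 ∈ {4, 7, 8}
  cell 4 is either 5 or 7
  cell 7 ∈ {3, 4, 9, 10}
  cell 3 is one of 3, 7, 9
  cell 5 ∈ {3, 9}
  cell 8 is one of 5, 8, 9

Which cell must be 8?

Among the 8 variables, 6 fits only cell 1 (and all 8 values in {3, 4, 5, 6, 7, 8, 9, 10} must be used), so cell 1 = 6.
The 7 still-open variables together cover exactly {3, 4, 5, 7, 8, 9, 10} — 7 values for 7 variables — and 10 appears only in cell 7's list, so cell 7 = 10.
The 6 still-open variables draw from only 6 values {3, 4, 5, 7, 8, 9}, so each is used; only cell 2 can be 4, hence cell 2 = 4.
Among the 5 still-open variables, 8 fits only cell 8 (and all 5 values in {3, 5, 7, 8, 9} must be used), so cell 8 = 8.

cell 8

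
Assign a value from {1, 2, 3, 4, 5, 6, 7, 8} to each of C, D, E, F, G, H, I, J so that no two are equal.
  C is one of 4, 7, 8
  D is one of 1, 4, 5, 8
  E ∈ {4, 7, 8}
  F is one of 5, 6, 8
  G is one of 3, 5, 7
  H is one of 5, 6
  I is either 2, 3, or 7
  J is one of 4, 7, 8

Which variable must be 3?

The 8 variables draw from only 8 values {1, 2, 3, 4, 5, 6, 7, 8}, so each is used; only D can be 1, hence D = 1.
The 7 still-open variables together cover exactly {2, 3, 4, 5, 6, 7, 8} — 7 values for 7 variables — and 2 appears only in I's list, so I = 2.
Among the 6 still-open variables, 3 fits only G (and all 6 values in {3, 4, 5, 6, 7, 8} must be used), so G = 3.

G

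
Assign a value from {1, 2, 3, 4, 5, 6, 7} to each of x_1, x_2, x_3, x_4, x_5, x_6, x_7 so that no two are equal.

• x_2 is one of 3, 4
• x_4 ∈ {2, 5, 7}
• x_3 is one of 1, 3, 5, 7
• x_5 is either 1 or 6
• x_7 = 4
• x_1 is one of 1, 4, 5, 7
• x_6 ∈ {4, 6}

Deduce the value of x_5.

x_7's domain is down to {4}, so x_7 = 4. Strike 4 from x_1, x_2, x_6.
x_2 must be 3 (only option left). Strike 3 from x_3.
x_6's domain is down to {6}, so x_6 = 6. Eliminate 6 elsewhere: x_5.
So x_5 = 1.

1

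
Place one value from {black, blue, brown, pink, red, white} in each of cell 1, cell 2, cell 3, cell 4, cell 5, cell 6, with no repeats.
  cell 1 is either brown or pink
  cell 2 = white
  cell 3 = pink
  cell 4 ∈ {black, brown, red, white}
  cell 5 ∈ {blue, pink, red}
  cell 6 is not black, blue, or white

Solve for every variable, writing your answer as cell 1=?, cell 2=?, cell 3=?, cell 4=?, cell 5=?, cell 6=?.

cell 1=brown, cell 2=white, cell 3=pink, cell 4=black, cell 5=blue, cell 6=red

cell 2 must be white (only option left). Eliminate white elsewhere: cell 4.
cell 3's domain is down to {pink}, so cell 3 = pink. So cell 1, cell 5, cell 6 can't be pink.
cell 1 must be brown (only option left). Remove brown from cell 4, cell 6.
cell 6 must be red (only option left). Strike red from cell 4, cell 5.
cell 4 must be black (only option left).
cell 5's domain is down to {blue}, so cell 5 = blue.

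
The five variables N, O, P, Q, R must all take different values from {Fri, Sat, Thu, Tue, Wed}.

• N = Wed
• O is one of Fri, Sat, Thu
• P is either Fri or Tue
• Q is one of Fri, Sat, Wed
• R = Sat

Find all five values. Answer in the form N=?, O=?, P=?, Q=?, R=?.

N's domain is down to {Wed}, so N = Wed. Eliminate Wed elsewhere: Q.
R has just one choice, so R = Sat. Eliminate Sat elsewhere: O, Q.
That leaves Q = Fri. Eliminate Fri elsewhere: O, P.
O has just one choice, so O = Thu.
P has just one choice, so P = Tue.

N=Wed, O=Thu, P=Tue, Q=Fri, R=Sat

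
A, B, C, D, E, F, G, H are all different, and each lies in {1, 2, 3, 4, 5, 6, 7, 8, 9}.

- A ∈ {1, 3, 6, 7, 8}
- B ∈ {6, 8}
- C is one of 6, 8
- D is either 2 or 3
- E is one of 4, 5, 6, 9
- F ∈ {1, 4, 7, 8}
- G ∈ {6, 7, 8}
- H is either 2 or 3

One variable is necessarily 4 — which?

B and C between them cover only {6, 8} — a naked pair. Remove those values from A, E, F, G.
G's domain is down to {7}, so G = 7. So A, F can't be 7.
D and H share exactly the 2 values {2, 3}; by pigeonhole those values go to them, so strike 2, 3 from A.
A's domain is down to {1}, so A = 1. So F can't be 1.
So 4 goes to F.

F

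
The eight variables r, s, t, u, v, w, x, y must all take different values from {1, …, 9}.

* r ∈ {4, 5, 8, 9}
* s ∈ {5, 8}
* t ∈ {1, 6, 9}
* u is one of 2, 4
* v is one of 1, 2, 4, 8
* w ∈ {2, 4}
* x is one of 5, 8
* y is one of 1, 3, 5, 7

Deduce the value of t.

6

s and x between them cover only {5, 8} — a naked pair. Remove those values from r, v, y.
The 2 variables u and w are confined to {2, 4}, which locks those values in; drop them from r, v.
r must be 9 (only option left). Remove 9 from t.
v's domain is down to {1}, so v = 1. Strike 1 from t, y.
So t = 6.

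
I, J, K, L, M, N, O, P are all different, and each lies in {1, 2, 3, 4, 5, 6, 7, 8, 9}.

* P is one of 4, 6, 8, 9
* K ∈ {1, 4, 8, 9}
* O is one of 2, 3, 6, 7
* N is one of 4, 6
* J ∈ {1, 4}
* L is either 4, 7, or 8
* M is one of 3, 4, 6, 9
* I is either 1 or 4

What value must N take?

The 8 variables draw from only 8 values {1, 2, 3, 4, 6, 7, 8, 9}, so each is used; only O can be 2, hence O = 2.
Among the 7 still-open variables, 3 fits only M (and all 7 values in {1, 3, 4, 6, 7, 8, 9} must be used), so M = 3.
The 6 still-open variables together cover exactly {1, 4, 6, 7, 8, 9} — 6 values for 6 variables — and 7 appears only in L's list, so L = 7.
I and J between them cover only {1, 4} — a naked pair. Remove those values from K, N, P.
So N = 6.

6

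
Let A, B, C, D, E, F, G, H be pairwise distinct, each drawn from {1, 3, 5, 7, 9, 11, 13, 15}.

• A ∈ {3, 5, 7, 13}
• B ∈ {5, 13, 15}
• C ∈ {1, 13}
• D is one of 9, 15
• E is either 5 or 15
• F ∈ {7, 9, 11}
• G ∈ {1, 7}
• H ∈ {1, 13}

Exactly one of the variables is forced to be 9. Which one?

The 8 variables together cover exactly {1, 3, 5, 7, 9, 11, 13, 15} — 8 values for 8 variables — and 3 appears only in A's list, so A = 3.
The 7 still-open variables together cover exactly {1, 5, 7, 9, 11, 13, 15} — 7 values for 7 variables — and 11 appears only in F's list, so F = 11.
Among the 6 still-open variables, 7 fits only G (and all 6 values in {1, 5, 7, 9, 13, 15} must be used), so G = 7.
Among the 5 still-open variables, 9 fits only D (and all 5 values in {1, 5, 9, 13, 15} must be used), so D = 9.

D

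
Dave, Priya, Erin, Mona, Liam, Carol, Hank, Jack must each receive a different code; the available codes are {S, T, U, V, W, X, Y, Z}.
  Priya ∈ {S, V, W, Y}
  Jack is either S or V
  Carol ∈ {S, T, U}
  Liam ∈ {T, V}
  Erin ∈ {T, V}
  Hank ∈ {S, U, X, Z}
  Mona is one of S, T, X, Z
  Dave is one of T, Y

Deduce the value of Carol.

U

The 8 variables draw from only 8 values {S, T, U, V, W, X, Y, Z}, so each is used; only Priya can be W, hence Priya = W.
Among the 7 still-open variables, Y fits only Dave (and all 7 values in {S, T, U, V, X, Y, Z} must be used), so Dave = Y.
Erin and Liam share exactly the 2 values {T, V}; by pigeonhole those values go to them, so strike T, V from Mona, Carol, Jack.
Jack has just one choice, so Jack = S. Remove S from Mona, Carol, Hank.
So Carol = U.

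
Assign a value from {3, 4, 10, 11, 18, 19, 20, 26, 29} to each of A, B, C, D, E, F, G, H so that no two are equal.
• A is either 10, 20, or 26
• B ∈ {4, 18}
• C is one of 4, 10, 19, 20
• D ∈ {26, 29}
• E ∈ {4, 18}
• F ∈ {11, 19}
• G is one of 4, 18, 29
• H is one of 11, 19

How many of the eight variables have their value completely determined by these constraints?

B and E share exactly the 2 values {4, 18}; by pigeonhole those values go to them, so strike 4, 18 from C, G.
That leaves G = 29. Remove 29 from D.
D's domain is down to {26}, so D = 26. Eliminate 26 elsewhere: A.
F and H between them cover only {11, 19} — a naked pair. Remove those values from C.
Determined: D=26, G=29. The other variables each still have more than one consistent value. That makes 2.

2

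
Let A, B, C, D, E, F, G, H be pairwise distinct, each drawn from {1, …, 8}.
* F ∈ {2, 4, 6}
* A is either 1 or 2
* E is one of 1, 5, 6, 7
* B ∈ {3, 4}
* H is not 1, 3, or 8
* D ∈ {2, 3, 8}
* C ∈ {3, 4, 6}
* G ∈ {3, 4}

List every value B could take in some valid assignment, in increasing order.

Among the 8 variables, 8 fits only D (and all 8 values in {1, 2, 3, 4, 5, 6, 7, 8} must be used), so D = 8.
B and G share exactly the 2 values {3, 4}; by pigeonhole those values go to them, so strike 3, 4 from C, F, H.
C's domain is down to {6}, so C = 6. Eliminate 6 elsewhere: E, F, H.
F must be 2 (only option left). Strike 2 from A, H.
A must be 1 (only option left). Remove 1 from E.
No further eliminations apply; B can still be any of 3, 4.

3, 4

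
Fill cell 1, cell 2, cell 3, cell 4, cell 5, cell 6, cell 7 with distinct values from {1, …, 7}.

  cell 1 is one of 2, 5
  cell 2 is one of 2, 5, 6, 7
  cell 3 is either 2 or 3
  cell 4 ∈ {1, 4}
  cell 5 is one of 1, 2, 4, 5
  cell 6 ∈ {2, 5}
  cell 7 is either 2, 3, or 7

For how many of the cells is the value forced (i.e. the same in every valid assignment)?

3

The 7 variables together cover exactly {1, 2, 3, 4, 5, 6, 7} — 7 values for 7 variables — and 6 appears only in cell 2's list, so cell 2 = 6.
The 6 still-open variables draw from only 6 values {1, 2, 3, 4, 5, 7}, so each is used; only cell 7 can be 7, hence cell 7 = 7.
The 5 still-open variables draw from only 5 values {1, 2, 3, 4, 5}, so each is used; only cell 3 can be 3, hence cell 3 = 3.
The 2 variables cell 1 and cell 6 are confined to {2, 5}, which locks those values in; drop them from cell 5.
Determined: cell 2=6, cell 3=3, cell 7=7. The other cells each still have more than one consistent value. That makes 3.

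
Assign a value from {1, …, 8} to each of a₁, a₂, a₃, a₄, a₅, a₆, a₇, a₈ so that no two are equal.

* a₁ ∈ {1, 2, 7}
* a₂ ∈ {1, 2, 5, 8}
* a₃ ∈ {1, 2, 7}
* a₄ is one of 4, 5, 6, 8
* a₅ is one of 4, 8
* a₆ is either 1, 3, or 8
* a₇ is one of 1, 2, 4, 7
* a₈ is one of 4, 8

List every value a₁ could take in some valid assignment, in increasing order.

1, 2, 7

The 8 variables draw from only 8 values {1, 2, 3, 4, 5, 6, 7, 8}, so each is used; only a₆ can be 3, hence a₆ = 3.
The 7 still-open variables together cover exactly {1, 2, 4, 5, 6, 7, 8} — 7 values for 7 variables — and 6 appears only in a₄'s list, so a₄ = 6.
Among the 6 still-open variables, 5 fits only a₂ (and all 6 values in {1, 2, 4, 5, 7, 8} must be used), so a₂ = 5.
a₅ and a₈ between them cover only {4, 8} — a naked pair. Remove those values from a₇.
No further eliminations apply; a₁ can still be any of 1, 2, 7.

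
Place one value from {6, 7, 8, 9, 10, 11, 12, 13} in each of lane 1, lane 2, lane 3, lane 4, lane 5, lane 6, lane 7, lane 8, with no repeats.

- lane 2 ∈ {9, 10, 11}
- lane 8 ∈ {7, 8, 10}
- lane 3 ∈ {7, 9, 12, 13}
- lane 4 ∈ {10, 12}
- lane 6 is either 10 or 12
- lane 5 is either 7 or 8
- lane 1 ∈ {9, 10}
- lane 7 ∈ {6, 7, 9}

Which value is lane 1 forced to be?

The 8 variables draw from only 8 values {6, 7, 8, 9, 10, 11, 12, 13}, so each is used; only lane 7 can be 6, hence lane 7 = 6.
The 7 still-open variables together cover exactly {7, 8, 9, 10, 11, 12, 13} — 7 values for 7 variables — and 11 appears only in lane 2's list, so lane 2 = 11.
The 6 still-open variables draw from only 6 values {7, 8, 9, 10, 12, 13}, so each is used; only lane 3 can be 13, hence lane 3 = 13.
Among the 5 still-open variables, 9 fits only lane 1 (and all 5 values in {7, 8, 9, 10, 12} must be used), so lane 1 = 9.

9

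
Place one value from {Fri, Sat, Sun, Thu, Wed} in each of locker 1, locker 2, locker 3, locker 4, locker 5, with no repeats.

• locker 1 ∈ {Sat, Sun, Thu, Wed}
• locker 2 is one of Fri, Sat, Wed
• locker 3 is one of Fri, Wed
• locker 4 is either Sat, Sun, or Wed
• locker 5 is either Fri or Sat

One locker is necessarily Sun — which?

locker 4

The 5 variables draw from only 5 values {Fri, Sat, Sun, Thu, Wed}, so each is used; only locker 1 can be Thu, hence locker 1 = Thu.
The 4 still-open variables draw from only 4 values {Fri, Sat, Sun, Wed}, so each is used; only locker 4 can be Sun, hence locker 4 = Sun.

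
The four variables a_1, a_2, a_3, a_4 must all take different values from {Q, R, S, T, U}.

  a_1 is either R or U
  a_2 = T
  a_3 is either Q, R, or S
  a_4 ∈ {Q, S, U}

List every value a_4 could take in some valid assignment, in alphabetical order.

Q, S, U

a_2's domain is down to {T}, so a_2 = T.
No further eliminations apply; a_4 can still be any of Q, S, U.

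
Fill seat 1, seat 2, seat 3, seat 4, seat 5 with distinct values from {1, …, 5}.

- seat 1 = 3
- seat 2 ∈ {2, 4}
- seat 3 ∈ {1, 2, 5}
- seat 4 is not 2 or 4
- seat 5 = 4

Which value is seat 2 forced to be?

2

seat 1 must be 3 (only option left). Eliminate 3 elsewhere: seat 4.
seat 5's domain is down to {4}, so seat 5 = 4. So seat 2 can't be 4.
So seat 2 = 2.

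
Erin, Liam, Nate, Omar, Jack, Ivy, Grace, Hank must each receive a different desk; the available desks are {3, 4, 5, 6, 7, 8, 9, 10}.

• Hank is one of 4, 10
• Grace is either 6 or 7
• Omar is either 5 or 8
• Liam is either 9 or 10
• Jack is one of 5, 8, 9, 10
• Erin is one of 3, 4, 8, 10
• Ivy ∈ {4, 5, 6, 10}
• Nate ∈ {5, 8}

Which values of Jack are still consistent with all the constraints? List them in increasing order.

The 8 variables together cover exactly {3, 4, 5, 6, 7, 8, 9, 10} — 8 values for 8 variables — and 3 appears only in Erin's list, so Erin = 3.
The 7 still-open variables together cover exactly {4, 5, 6, 7, 8, 9, 10} — 7 values for 7 variables — and 7 appears only in Grace's list, so Grace = 7.
The 6 still-open variables together cover exactly {4, 5, 6, 8, 9, 10} — 6 values for 6 variables — and 6 appears only in Ivy's list, so Ivy = 6.
Among the 5 still-open variables, 4 fits only Hank (and all 5 values in {4, 5, 8, 9, 10} must be used), so Hank = 4.
Nate and Omar between them cover only {5, 8} — a naked pair. Remove those values from Jack.
No further eliminations apply; Jack can still be any of 9, 10.

9, 10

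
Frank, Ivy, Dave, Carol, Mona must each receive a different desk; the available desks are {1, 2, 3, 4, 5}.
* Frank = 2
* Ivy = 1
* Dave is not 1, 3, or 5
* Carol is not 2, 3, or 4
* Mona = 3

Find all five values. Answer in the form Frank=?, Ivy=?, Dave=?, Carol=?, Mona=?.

Frank=2, Ivy=1, Dave=4, Carol=5, Mona=3

Frank's domain is down to {2}, so Frank = 2. Eliminate 2 elsewhere: Dave.
That leaves Ivy = 1. Strike 1 from Carol.
Dave must be 4 (only option left).
Carol has just one choice, so Carol = 5.
Mona's domain is down to {3}, so Mona = 3.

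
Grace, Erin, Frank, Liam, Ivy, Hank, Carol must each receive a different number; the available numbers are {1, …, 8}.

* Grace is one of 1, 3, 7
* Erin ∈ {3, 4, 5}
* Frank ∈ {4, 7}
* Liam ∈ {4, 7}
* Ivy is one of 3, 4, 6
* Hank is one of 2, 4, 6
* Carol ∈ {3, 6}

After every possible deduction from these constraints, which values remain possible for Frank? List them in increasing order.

Among the 7 variables, 1 fits only Grace (and all 7 values in {1, 2, 3, 4, 5, 6, 7} must be used), so Grace = 1.
The 6 still-open variables draw from only 6 values {2, 3, 4, 5, 6, 7}, so each is used; only Hank can be 2, hence Hank = 2.
Among the 5 still-open variables, 5 fits only Erin (and all 5 values in {3, 4, 5, 6, 7} must be used), so Erin = 5.
Frank and Liam share exactly the 2 values {4, 7}; by pigeonhole those values go to them, so strike 4, 7 from Ivy.
No further eliminations apply; Frank can still be any of 4, 7.

4, 7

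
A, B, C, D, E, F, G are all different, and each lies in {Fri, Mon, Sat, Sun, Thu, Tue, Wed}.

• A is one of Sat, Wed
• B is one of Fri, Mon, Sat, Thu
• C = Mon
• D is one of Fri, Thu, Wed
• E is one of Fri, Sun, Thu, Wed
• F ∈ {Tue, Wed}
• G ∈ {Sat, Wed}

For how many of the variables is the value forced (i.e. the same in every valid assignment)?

3

C has just one choice, so C = Mon. So B can't be Mon.
The 6 still-open variables draw from only 6 values {Fri, Sat, Sun, Thu, Tue, Wed}, so each is used; only E can be Sun, hence E = Sun.
Among the 5 still-open variables, Tue fits only F (and all 5 values in {Fri, Sat, Thu, Tue, Wed} must be used), so F = Tue.
The 2 variables A and G are confined to {Sat, Wed}, which locks those values in; drop them from B, D.
Determined: C=Mon, E=Sun, F=Tue. The other variables each still have more than one consistent value. That makes 3.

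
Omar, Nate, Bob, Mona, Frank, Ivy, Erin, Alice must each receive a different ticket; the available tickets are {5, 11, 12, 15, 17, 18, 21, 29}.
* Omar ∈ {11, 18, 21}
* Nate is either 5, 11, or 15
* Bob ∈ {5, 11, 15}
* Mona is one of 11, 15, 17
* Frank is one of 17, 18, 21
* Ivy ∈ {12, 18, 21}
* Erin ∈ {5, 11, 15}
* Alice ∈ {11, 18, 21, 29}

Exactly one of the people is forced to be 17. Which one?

Mona

The 8 variables together cover exactly {5, 11, 12, 15, 17, 18, 21, 29} — 8 values for 8 variables — and 12 appears only in Ivy's list, so Ivy = 12.
The 7 still-open variables draw from only 7 values {5, 11, 15, 17, 18, 21, 29}, so each is used; only Alice can be 29, hence Alice = 29.
Nate, Bob, Erin between them cover only {5, 11, 15} — a naked triple. Remove those values from Omar, Mona.
So 17 goes to Mona.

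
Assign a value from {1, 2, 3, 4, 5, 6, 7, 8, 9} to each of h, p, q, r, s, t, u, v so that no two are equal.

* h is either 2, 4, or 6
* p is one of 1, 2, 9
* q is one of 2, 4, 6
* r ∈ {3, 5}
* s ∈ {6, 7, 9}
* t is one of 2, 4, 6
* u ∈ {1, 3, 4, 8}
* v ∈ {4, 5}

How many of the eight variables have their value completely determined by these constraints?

h, q, t share exactly the 3 values {2, 4, 6}; by pigeonhole those values go to them, so strike 2, 4, 6 from p, s, u, v.
v must be 5 (only option left). Strike 5 from r.
That leaves r = 3. Remove 3 from u.
Determined: r=3, v=5. The other variables each still have more than one consistent value. That makes 2.

2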